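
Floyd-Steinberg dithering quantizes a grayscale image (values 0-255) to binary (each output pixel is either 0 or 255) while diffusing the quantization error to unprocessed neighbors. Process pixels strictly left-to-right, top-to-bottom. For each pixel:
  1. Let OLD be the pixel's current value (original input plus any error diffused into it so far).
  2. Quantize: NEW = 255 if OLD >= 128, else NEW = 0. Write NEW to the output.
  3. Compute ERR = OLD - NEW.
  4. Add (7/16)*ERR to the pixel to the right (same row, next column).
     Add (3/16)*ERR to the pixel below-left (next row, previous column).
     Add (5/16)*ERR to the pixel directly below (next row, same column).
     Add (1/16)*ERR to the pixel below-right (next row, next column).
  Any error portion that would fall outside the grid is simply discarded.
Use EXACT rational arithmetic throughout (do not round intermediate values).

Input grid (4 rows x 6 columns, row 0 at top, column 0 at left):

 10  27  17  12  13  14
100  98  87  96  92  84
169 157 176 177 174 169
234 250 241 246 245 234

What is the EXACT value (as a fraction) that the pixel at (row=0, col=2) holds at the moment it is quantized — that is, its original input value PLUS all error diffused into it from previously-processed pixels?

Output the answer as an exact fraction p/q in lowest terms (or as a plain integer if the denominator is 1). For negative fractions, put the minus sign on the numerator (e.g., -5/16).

Answer: 3933/128

Derivation:
(0,0): OLD=10 → NEW=0, ERR=10
(0,1): OLD=251/8 → NEW=0, ERR=251/8
(0,2): OLD=3933/128 → NEW=0, ERR=3933/128
Target (0,2): original=17, with diffused error = 3933/128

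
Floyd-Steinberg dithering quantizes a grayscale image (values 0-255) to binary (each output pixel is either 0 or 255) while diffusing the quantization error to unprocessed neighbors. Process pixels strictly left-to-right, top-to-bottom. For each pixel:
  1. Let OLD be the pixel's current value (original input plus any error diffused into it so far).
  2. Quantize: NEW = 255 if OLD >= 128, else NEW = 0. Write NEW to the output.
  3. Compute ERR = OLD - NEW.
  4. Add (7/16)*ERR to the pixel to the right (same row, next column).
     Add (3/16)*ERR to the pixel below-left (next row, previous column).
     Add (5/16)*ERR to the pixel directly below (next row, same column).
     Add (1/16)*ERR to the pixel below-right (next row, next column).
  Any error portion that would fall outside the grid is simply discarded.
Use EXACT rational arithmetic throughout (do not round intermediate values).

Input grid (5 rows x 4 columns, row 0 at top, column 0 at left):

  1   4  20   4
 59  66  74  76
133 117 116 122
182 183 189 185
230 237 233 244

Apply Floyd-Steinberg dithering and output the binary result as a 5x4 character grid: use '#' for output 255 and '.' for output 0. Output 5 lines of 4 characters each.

(0,0): OLD=1 → NEW=0, ERR=1
(0,1): OLD=71/16 → NEW=0, ERR=71/16
(0,2): OLD=5617/256 → NEW=0, ERR=5617/256
(0,3): OLD=55703/4096 → NEW=0, ERR=55703/4096
(1,0): OLD=15397/256 → NEW=0, ERR=15397/256
(1,1): OLD=200451/2048 → NEW=0, ERR=200451/2048
(1,2): OLD=8290623/65536 → NEW=0, ERR=8290623/65536
(1,3): OLD=143620329/1048576 → NEW=255, ERR=-123766551/1048576
(2,0): OLD=5575377/32768 → NEW=255, ERR=-2780463/32768
(2,1): OLD=144642571/1048576 → NEW=255, ERR=-122744309/1048576
(2,2): OLD=185190999/2097152 → NEW=0, ERR=185190999/2097152
(2,3): OLD=4417612123/33554432 → NEW=255, ERR=-4138768037/33554432
(3,0): OLD=2240346305/16777216 → NEW=255, ERR=-2037843775/16777216
(3,1): OLD=28060224223/268435456 → NEW=0, ERR=28060224223/268435456
(3,2): OLD=995939651873/4294967296 → NEW=255, ERR=-99277008607/4294967296
(3,3): OLD=9748623758183/68719476736 → NEW=255, ERR=-7774842809497/68719476736
(4,0): OLD=908995648749/4294967296 → NEW=255, ERR=-186221011731/4294967296
(4,1): OLD=8204133904967/34359738368 → NEW=255, ERR=-557599378873/34359738368
(4,2): OLD=224296546251623/1099511627776 → NEW=255, ERR=-56078918831257/1099511627776
(4,3): OLD=3252538624055553/17592186044416 → NEW=255, ERR=-1233468817270527/17592186044416
Row 0: ....
Row 1: ...#
Row 2: ##.#
Row 3: #.##
Row 4: ####

Answer: ....
...#
##.#
#.##
####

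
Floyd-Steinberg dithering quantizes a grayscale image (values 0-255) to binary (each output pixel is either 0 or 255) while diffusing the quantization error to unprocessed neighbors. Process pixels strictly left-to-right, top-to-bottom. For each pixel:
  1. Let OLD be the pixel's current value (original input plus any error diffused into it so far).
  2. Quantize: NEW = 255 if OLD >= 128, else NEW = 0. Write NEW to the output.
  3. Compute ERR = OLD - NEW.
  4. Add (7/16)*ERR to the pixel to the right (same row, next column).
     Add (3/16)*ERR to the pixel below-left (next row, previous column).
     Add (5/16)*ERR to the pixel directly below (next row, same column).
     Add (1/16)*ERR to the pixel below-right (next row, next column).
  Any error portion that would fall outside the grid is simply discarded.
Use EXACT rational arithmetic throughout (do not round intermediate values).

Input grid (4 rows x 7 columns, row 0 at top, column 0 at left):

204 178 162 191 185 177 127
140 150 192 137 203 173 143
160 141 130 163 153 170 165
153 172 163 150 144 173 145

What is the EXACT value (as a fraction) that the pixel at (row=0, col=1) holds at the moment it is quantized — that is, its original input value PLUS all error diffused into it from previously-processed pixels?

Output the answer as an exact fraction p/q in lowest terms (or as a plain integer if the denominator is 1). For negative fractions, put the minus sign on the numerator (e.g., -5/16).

(0,0): OLD=204 → NEW=255, ERR=-51
(0,1): OLD=2491/16 → NEW=255, ERR=-1589/16
Target (0,1): original=178, with diffused error = 2491/16

Answer: 2491/16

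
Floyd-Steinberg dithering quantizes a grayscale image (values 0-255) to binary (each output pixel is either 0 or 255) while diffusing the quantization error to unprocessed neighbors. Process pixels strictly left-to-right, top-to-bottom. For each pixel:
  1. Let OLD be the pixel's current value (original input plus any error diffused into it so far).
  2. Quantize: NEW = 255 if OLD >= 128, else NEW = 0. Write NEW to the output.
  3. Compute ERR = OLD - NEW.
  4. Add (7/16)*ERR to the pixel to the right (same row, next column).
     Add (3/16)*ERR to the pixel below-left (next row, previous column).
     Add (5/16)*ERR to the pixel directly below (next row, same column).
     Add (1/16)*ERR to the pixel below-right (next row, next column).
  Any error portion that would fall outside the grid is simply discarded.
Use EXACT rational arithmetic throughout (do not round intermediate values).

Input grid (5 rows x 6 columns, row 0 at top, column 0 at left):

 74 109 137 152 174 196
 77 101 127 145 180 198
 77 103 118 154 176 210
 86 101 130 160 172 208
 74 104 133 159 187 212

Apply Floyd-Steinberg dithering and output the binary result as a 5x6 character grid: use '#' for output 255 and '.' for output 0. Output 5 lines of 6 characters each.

Answer: .#.###
..#.#.
.#.###
.#.#.#
.#.###

Derivation:
(0,0): OLD=74 → NEW=0, ERR=74
(0,1): OLD=1131/8 → NEW=255, ERR=-909/8
(0,2): OLD=11173/128 → NEW=0, ERR=11173/128
(0,3): OLD=389507/2048 → NEW=255, ERR=-132733/2048
(0,4): OLD=4772501/32768 → NEW=255, ERR=-3583339/32768
(0,5): OLD=77677075/524288 → NEW=255, ERR=-56016365/524288
(1,0): OLD=10089/128 → NEW=0, ERR=10089/128
(1,1): OLD=123871/1024 → NEW=0, ERR=123871/1024
(1,2): OLD=6158667/32768 → NEW=255, ERR=-2197173/32768
(1,3): OLD=10533295/131072 → NEW=0, ERR=10533295/131072
(1,4): OLD=1316185837/8388608 → NEW=255, ERR=-822909203/8388608
(1,5): OLD=15416101739/134217728 → NEW=0, ERR=15416101739/134217728
(2,0): OLD=2036741/16384 → NEW=0, ERR=2036741/16384
(2,1): OLD=98326663/524288 → NEW=255, ERR=-35366777/524288
(2,2): OLD=756335957/8388608 → NEW=0, ERR=756335957/8388608
(2,3): OLD=13151666157/67108864 → NEW=255, ERR=-3961094163/67108864
(2,4): OLD=313703466823/2147483648 → NEW=255, ERR=-233904863417/2147483648
(2,5): OLD=6600834396513/34359738368 → NEW=255, ERR=-2160898887327/34359738368
(3,0): OLD=941198517/8388608 → NEW=0, ERR=941198517/8388608
(3,1): OLD=10313428625/67108864 → NEW=255, ERR=-6799331695/67108864
(3,2): OLD=52917161795/536870912 → NEW=0, ERR=52917161795/536870912
(3,3): OLD=5837371017801/34359738368 → NEW=255, ERR=-2924362266039/34359738368
(3,4): OLD=23432149089833/274877906944 → NEW=0, ERR=23432149089833/274877906944
(3,5): OLD=962442939928007/4398046511104 → NEW=255, ERR=-159058920403513/4398046511104
(4,0): OLD=96706840571/1073741824 → NEW=0, ERR=96706840571/1073741824
(4,1): OLD=2357684124479/17179869184 → NEW=255, ERR=-2023182517441/17179869184
(4,2): OLD=49472115151373/549755813888 → NEW=0, ERR=49472115151373/549755813888
(4,3): OLD=1705714683524641/8796093022208 → NEW=255, ERR=-537289037138399/8796093022208
(4,4): OLD=24603040654323761/140737488355328 → NEW=255, ERR=-11285018876284879/140737488355328
(4,5): OLD=384934261436710839/2251799813685248 → NEW=255, ERR=-189274691053027401/2251799813685248
Row 0: .#.###
Row 1: ..#.#.
Row 2: .#.###
Row 3: .#.#.#
Row 4: .#.###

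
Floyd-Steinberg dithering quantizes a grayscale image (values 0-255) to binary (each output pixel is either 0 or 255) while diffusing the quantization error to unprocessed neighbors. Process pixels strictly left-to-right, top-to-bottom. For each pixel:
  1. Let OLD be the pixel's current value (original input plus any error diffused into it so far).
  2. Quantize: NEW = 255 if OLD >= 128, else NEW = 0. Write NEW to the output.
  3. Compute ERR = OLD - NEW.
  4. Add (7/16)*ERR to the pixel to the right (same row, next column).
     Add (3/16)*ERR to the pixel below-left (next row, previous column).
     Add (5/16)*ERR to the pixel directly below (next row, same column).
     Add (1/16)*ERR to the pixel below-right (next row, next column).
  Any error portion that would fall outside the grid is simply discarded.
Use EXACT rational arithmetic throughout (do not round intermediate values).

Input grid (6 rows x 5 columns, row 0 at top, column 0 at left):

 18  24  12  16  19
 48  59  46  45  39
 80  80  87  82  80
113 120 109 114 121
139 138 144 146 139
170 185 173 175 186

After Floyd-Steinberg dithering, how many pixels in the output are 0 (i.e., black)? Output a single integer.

Answer: 18

Derivation:
(0,0): OLD=18 → NEW=0, ERR=18
(0,1): OLD=255/8 → NEW=0, ERR=255/8
(0,2): OLD=3321/128 → NEW=0, ERR=3321/128
(0,3): OLD=56015/2048 → NEW=0, ERR=56015/2048
(0,4): OLD=1014697/32768 → NEW=0, ERR=1014697/32768
(1,0): OLD=7629/128 → NEW=0, ERR=7629/128
(1,1): OLD=103451/1024 → NEW=0, ERR=103451/1024
(1,2): OLD=3454647/32768 → NEW=0, ERR=3454647/32768
(1,3): OLD=14037739/131072 → NEW=0, ERR=14037739/131072
(1,4): OLD=203932001/2097152 → NEW=0, ERR=203932001/2097152
(2,0): OLD=1926233/16384 → NEW=0, ERR=1926233/16384
(2,1): OLD=97779427/524288 → NEW=255, ERR=-35914013/524288
(2,2): OLD=976202345/8388608 → NEW=0, ERR=976202345/8388608
(2,3): OLD=25662920235/134217728 → NEW=255, ERR=-8562600405/134217728
(2,4): OLD=191493374061/2147483648 → NEW=0, ERR=191493374061/2147483648
(3,0): OLD=1148367945/8388608 → NEW=255, ERR=-990727095/8388608
(3,1): OLD=5106377493/67108864 → NEW=0, ERR=5106377493/67108864
(3,2): OLD=348779401591/2147483648 → NEW=255, ERR=-198828928649/2147483648
(3,3): OLD=333073445439/4294967296 → NEW=0, ERR=333073445439/4294967296
(3,4): OLD=12287501330779/68719476736 → NEW=255, ERR=-5235965236901/68719476736
(4,0): OLD=124940162215/1073741824 → NEW=0, ERR=124940162215/1073741824
(4,1): OLD=6457713642407/34359738368 → NEW=255, ERR=-2304019641433/34359738368
(4,2): OLD=57738613384873/549755813888 → NEW=0, ERR=57738613384873/549755813888
(4,3): OLD=1725003508597671/8796093022208 → NEW=255, ERR=-518000212065369/8796093022208
(4,4): OLD=13267626061575441/140737488355328 → NEW=0, ERR=13267626061575441/140737488355328
(5,0): OLD=106536855391061/549755813888 → NEW=255, ERR=-33650877150379/549755813888
(5,1): OLD=722292350474943/4398046511104 → NEW=255, ERR=-399209509856577/4398046511104
(5,2): OLD=21233911753866551/140737488355328 → NEW=255, ERR=-14654147776742089/140737488355328
(5,3): OLD=76157469800937017/562949953421312 → NEW=255, ERR=-67394768321497543/562949953421312
(5,4): OLD=1435776190790666915/9007199254740992 → NEW=255, ERR=-861059619168286045/9007199254740992
Output grid:
  Row 0: .....  (5 black, running=5)
  Row 1: .....  (5 black, running=10)
  Row 2: .#.#.  (3 black, running=13)
  Row 3: #.#.#  (2 black, running=15)
  Row 4: .#.#.  (3 black, running=18)
  Row 5: #####  (0 black, running=18)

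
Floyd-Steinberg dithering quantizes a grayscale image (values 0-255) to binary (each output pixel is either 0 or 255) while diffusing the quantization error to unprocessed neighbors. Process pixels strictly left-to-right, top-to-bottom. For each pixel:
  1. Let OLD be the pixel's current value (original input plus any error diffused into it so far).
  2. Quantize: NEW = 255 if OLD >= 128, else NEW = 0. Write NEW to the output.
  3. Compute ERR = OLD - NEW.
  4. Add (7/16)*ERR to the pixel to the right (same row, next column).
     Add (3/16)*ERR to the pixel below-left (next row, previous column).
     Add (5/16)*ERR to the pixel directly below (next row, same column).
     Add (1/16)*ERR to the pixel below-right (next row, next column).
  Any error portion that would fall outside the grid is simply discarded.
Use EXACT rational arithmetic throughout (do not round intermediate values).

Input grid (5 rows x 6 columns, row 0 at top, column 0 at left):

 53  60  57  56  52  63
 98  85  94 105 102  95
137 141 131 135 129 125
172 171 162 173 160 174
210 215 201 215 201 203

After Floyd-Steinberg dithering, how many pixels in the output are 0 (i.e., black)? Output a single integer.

Answer: 15

Derivation:
(0,0): OLD=53 → NEW=0, ERR=53
(0,1): OLD=1331/16 → NEW=0, ERR=1331/16
(0,2): OLD=23909/256 → NEW=0, ERR=23909/256
(0,3): OLD=396739/4096 → NEW=0, ERR=396739/4096
(0,4): OLD=6185045/65536 → NEW=0, ERR=6185045/65536
(0,5): OLD=109355603/1048576 → NEW=0, ERR=109355603/1048576
(1,0): OLD=33321/256 → NEW=255, ERR=-31959/256
(1,1): OLD=158111/2048 → NEW=0, ERR=158111/2048
(1,2): OLD=11817611/65536 → NEW=255, ERR=-4894069/65536
(1,3): OLD=33064239/262144 → NEW=0, ERR=33064239/262144
(1,4): OLD=3561510317/16777216 → NEW=255, ERR=-716679763/16777216
(1,5): OLD=30816429739/268435456 → NEW=0, ERR=30816429739/268435456
(2,0): OLD=3685189/32768 → NEW=0, ERR=3685189/32768
(2,1): OLD=201875911/1048576 → NEW=255, ERR=-65510969/1048576
(2,2): OLD=1825436693/16777216 → NEW=0, ERR=1825436693/16777216
(2,3): OLD=28097239469/134217728 → NEW=255, ERR=-6128281171/134217728
(2,4): OLD=537227533703/4294967296 → NEW=0, ERR=537227533703/4294967296
(2,5): OLD=14632371687713/68719476736 → NEW=255, ERR=-2891094879967/68719476736
(3,0): OLD=3278778485/16777216 → NEW=255, ERR=-999411595/16777216
(3,1): OLD=20514415569/134217728 → NEW=255, ERR=-13711105071/134217728
(3,2): OLD=149080917827/1073741824 → NEW=255, ERR=-124723247293/1073741824
(3,3): OLD=9494687958281/68719476736 → NEW=255, ERR=-8028778609399/68719476736
(3,4): OLD=75443824137577/549755813888 → NEW=255, ERR=-64743908403863/549755813888
(3,5): OLD=1030434156152455/8796093022208 → NEW=0, ERR=1030434156152455/8796093022208
(4,0): OLD=369861787067/2147483648 → NEW=255, ERR=-177746543173/2147483648
(4,1): OLD=4169965373311/34359738368 → NEW=0, ERR=4169965373311/34359738368
(4,2): OLD=208363491651021/1099511627776 → NEW=255, ERR=-72011973431859/1099511627776
(4,3): OLD=2119753841123297/17592186044416 → NEW=0, ERR=2119753841123297/17592186044416
(4,4): OLD=65182959474995441/281474976710656 → NEW=255, ERR=-6593159586221839/281474976710656
(4,5): OLD=999799191134272759/4503599627370496 → NEW=255, ERR=-148618713845203721/4503599627370496
Output grid:
  Row 0: ......  (6 black, running=6)
  Row 1: #.#.#.  (3 black, running=9)
  Row 2: .#.#.#  (3 black, running=12)
  Row 3: #####.  (1 black, running=13)
  Row 4: #.#.##  (2 black, running=15)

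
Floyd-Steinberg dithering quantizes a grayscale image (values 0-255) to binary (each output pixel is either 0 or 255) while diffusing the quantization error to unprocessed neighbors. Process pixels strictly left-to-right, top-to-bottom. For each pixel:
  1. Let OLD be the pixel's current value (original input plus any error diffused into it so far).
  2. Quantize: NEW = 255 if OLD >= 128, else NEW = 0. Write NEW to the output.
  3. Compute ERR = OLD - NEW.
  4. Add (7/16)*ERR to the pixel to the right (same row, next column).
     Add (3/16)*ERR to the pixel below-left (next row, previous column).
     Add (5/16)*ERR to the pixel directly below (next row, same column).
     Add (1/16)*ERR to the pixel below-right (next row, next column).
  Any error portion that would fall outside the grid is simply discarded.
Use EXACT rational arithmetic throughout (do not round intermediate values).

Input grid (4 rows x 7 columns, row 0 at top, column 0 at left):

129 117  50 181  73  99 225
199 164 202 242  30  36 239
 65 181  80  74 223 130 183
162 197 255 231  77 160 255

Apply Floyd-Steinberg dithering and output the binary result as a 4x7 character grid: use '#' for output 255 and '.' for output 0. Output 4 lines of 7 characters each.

(0,0): OLD=129 → NEW=255, ERR=-126
(0,1): OLD=495/8 → NEW=0, ERR=495/8
(0,2): OLD=9865/128 → NEW=0, ERR=9865/128
(0,3): OLD=439743/2048 → NEW=255, ERR=-82497/2048
(0,4): OLD=1814585/32768 → NEW=0, ERR=1814585/32768
(0,5): OLD=64606607/524288 → NEW=0, ERR=64606607/524288
(0,6): OLD=2339683049/8388608 → NEW=255, ERR=200588009/8388608
(1,0): OLD=21917/128 → NEW=255, ERR=-10723/128
(1,1): OLD=156939/1024 → NEW=255, ERR=-104181/1024
(1,2): OLD=5829031/32768 → NEW=255, ERR=-2526809/32768
(1,3): OLD=27639867/131072 → NEW=255, ERR=-5783493/131072
(1,4): OLD=407587825/8388608 → NEW=0, ERR=407587825/8388608
(1,5): OLD=6959889665/67108864 → NEW=0, ERR=6959889665/67108864
(1,6): OLD=321636689647/1073741824 → NEW=255, ERR=47832524527/1073741824
(2,0): OLD=323497/16384 → NEW=0, ERR=323497/16384
(2,1): OLD=72430611/524288 → NEW=255, ERR=-61262829/524288
(2,2): OLD=-82638471/8388608 → NEW=0, ERR=-82638471/8388608
(2,3): OLD=4039412593/67108864 → NEW=0, ERR=4039412593/67108864
(2,4): OLD=150971174241/536870912 → NEW=255, ERR=14069091681/536870912
(2,5): OLD=3182810265835/17179869184 → NEW=255, ERR=-1198056376085/17179869184
(2,6): OLD=47524596054557/274877906944 → NEW=255, ERR=-22569270216163/274877906944
(3,0): OLD=1226925529/8388608 → NEW=255, ERR=-912169511/8388608
(3,1): OLD=7536197285/67108864 → NEW=0, ERR=7536197285/67108864
(3,2): OLD=163764301471/536870912 → NEW=255, ERR=26862218911/536870912
(3,3): OLD=592701334937/2147483648 → NEW=255, ERR=45093004697/2147483648
(3,4): OLD=23381782262233/274877906944 → NEW=0, ERR=23381782262233/274877906944
(3,5): OLD=355505485908827/2199023255552 → NEW=255, ERR=-205245444256933/2199023255552
(3,6): OLD=6479174748068229/35184372088832 → NEW=255, ERR=-2492840134583931/35184372088832
Row 0: #..#..#
Row 1: ####..#
Row 2: .#..###
Row 3: #.##.##

Answer: #..#..#
####..#
.#..###
#.##.##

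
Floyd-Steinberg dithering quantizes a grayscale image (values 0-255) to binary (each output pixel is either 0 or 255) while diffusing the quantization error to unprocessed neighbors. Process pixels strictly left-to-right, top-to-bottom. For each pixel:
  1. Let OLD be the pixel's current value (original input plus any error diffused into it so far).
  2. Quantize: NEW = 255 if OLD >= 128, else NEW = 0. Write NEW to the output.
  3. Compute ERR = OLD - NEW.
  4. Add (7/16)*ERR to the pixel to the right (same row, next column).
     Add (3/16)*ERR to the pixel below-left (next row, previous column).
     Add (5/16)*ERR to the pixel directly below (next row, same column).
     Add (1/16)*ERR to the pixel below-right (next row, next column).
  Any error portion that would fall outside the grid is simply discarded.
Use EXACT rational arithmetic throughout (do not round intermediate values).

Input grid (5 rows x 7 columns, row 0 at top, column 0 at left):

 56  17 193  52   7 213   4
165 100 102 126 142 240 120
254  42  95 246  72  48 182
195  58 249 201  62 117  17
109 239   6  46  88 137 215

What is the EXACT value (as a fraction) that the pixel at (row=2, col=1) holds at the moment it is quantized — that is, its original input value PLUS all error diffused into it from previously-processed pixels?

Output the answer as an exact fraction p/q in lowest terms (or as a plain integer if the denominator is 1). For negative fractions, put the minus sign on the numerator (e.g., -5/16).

Answer: 4868839/131072

Derivation:
(0,0): OLD=56 → NEW=0, ERR=56
(0,1): OLD=83/2 → NEW=0, ERR=83/2
(0,2): OLD=6757/32 → NEW=255, ERR=-1403/32
(0,3): OLD=16803/512 → NEW=0, ERR=16803/512
(0,4): OLD=174965/8192 → NEW=0, ERR=174965/8192
(0,5): OLD=29143091/131072 → NEW=255, ERR=-4280269/131072
(0,6): OLD=-21573275/2097152 → NEW=0, ERR=-21573275/2097152
(1,0): OLD=6089/32 → NEW=255, ERR=-2071/32
(1,1): OLD=20463/256 → NEW=0, ERR=20463/256
(1,2): OLD=1081483/8192 → NEW=255, ERR=-1007477/8192
(1,3): OLD=2743175/32768 → NEW=0, ERR=2743175/32768
(1,4): OLD=380062445/2097152 → NEW=255, ERR=-154711315/2097152
(1,5): OLD=3303867085/16777216 → NEW=255, ERR=-974322995/16777216
(1,6): OLD=23981188323/268435456 → NEW=0, ERR=23981188323/268435456
(2,0): OLD=1018933/4096 → NEW=255, ERR=-25547/4096
(2,1): OLD=4868839/131072 → NEW=0, ERR=4868839/131072
Target (2,1): original=42, with diffused error = 4868839/131072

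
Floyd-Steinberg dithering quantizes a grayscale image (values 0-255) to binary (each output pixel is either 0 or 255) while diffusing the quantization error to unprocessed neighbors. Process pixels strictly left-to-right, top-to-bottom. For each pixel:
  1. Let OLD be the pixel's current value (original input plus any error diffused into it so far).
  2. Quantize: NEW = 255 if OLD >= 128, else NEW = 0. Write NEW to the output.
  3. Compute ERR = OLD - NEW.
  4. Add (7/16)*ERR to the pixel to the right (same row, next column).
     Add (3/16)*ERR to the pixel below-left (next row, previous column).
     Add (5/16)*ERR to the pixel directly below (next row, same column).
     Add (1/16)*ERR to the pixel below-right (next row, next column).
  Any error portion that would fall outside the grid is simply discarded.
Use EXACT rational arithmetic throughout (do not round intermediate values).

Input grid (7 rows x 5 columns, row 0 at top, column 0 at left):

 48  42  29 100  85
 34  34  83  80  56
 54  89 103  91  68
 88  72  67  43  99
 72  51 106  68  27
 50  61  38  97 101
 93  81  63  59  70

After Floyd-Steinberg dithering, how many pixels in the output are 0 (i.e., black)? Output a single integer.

Answer: 26

Derivation:
(0,0): OLD=48 → NEW=0, ERR=48
(0,1): OLD=63 → NEW=0, ERR=63
(0,2): OLD=905/16 → NEW=0, ERR=905/16
(0,3): OLD=31935/256 → NEW=0, ERR=31935/256
(0,4): OLD=571705/4096 → NEW=255, ERR=-472775/4096
(1,0): OLD=973/16 → NEW=0, ERR=973/16
(1,1): OLD=12019/128 → NEW=0, ERR=12019/128
(1,2): OLD=692567/4096 → NEW=255, ERR=-351913/4096
(1,3): OLD=1036911/16384 → NEW=0, ERR=1036911/16384
(1,4): OLD=14526781/262144 → NEW=0, ERR=14526781/262144
(2,0): OLD=185569/2048 → NEW=0, ERR=185569/2048
(2,1): OLD=9547059/65536 → NEW=255, ERR=-7164621/65536
(2,2): OLD=48294601/1048576 → NEW=0, ERR=48294601/1048576
(2,3): OLD=2280832027/16777216 → NEW=255, ERR=-1997358053/16777216
(2,4): OLD=9982471421/268435456 → NEW=0, ERR=9982471421/268435456
(3,0): OLD=100471865/1048576 → NEW=0, ERR=100471865/1048576
(3,1): OLD=788994029/8388608 → NEW=0, ERR=788994029/8388608
(3,2): OLD=25068442903/268435456 → NEW=0, ERR=25068442903/268435456
(3,3): OLD=30335610241/536870912 → NEW=0, ERR=30335610241/536870912
(3,4): OLD=1098662052809/8589934592 → NEW=0, ERR=1098662052809/8589934592
(4,0): OLD=16049533103/134217728 → NEW=0, ERR=16049533103/134217728
(4,1): OLD=670901966327/4294967296 → NEW=255, ERR=-424314694153/4294967296
(4,2): OLD=7451556695817/68719476736 → NEW=0, ERR=7451556695817/68719476736
(4,3): OLD=179127888764311/1099511627776 → NEW=255, ERR=-101247576318569/1099511627776
(4,4): OLD=531527032540577/17592186044416 → NEW=0, ERR=531527032540577/17592186044416
(5,0): OLD=4730955050821/68719476736 → NEW=0, ERR=4730955050821/68719476736
(5,1): OLD=48406875077015/549755813888 → NEW=0, ERR=48406875077015/549755813888
(5,2): OLD=1529956565772503/17592186044416 → NEW=0, ERR=1529956565772503/17592186044416
(5,3): OLD=8353785551901629/70368744177664 → NEW=0, ERR=8353785551901629/70368744177664
(5,4): OLD=176343085220839551/1125899906842624 → NEW=255, ERR=-110761391024029569/1125899906842624
(6,0): OLD=1152495478329229/8796093022208 → NEW=255, ERR=-1090508242333811/8796093022208
(6,1): OLD=21078451923539867/281474976710656 → NEW=0, ERR=21078451923539867/281474976710656
(6,2): OLD=678702211913171785/4503599627370496 → NEW=255, ERR=-469715693066304695/4503599627370496
(6,3): OLD=2699131761931542579/72057594037927936 → NEW=0, ERR=2699131761931542579/72057594037927936
(6,4): OLD=72709058933457892389/1152921504606846976 → NEW=0, ERR=72709058933457892389/1152921504606846976
Output grid:
  Row 0: ....#  (4 black, running=4)
  Row 1: ..#..  (4 black, running=8)
  Row 2: .#.#.  (3 black, running=11)
  Row 3: .....  (5 black, running=16)
  Row 4: .#.#.  (3 black, running=19)
  Row 5: ....#  (4 black, running=23)
  Row 6: #.#..  (3 black, running=26)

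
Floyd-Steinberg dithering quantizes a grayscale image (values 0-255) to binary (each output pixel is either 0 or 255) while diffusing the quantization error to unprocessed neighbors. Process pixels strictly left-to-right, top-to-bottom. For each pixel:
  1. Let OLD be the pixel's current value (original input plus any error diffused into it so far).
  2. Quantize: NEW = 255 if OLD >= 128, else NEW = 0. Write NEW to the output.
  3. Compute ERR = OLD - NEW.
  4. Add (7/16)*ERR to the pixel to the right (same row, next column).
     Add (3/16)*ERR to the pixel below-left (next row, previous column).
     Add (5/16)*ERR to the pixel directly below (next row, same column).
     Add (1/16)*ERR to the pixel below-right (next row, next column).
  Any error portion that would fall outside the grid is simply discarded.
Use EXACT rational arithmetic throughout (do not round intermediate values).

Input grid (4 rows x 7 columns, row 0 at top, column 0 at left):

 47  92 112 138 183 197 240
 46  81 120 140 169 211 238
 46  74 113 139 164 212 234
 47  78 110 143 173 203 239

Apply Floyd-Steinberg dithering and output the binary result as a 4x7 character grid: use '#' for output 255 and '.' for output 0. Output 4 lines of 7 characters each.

(0,0): OLD=47 → NEW=0, ERR=47
(0,1): OLD=1801/16 → NEW=0, ERR=1801/16
(0,2): OLD=41279/256 → NEW=255, ERR=-24001/256
(0,3): OLD=397241/4096 → NEW=0, ERR=397241/4096
(0,4): OLD=14773775/65536 → NEW=255, ERR=-1937905/65536
(0,5): OLD=193004137/1048576 → NEW=255, ERR=-74382743/1048576
(0,6): OLD=3505852639/16777216 → NEW=255, ERR=-772337441/16777216
(1,0): OLD=20939/256 → NEW=0, ERR=20939/256
(1,1): OLD=281229/2048 → NEW=255, ERR=-241011/2048
(1,2): OLD=4222865/65536 → NEW=0, ERR=4222865/65536
(1,3): OLD=49045501/262144 → NEW=255, ERR=-17801219/262144
(1,4): OLD=2060428439/16777216 → NEW=0, ERR=2060428439/16777216
(1,5): OLD=31149572423/134217728 → NEW=255, ERR=-3075948217/134217728
(1,6): OLD=449154981961/2147483648 → NEW=255, ERR=-98453348279/2147483648
(2,0): OLD=1621855/32768 → NEW=0, ERR=1621855/32768
(2,1): OLD=79767813/1048576 → NEW=0, ERR=79767813/1048576
(2,2): OLD=2455017039/16777216 → NEW=255, ERR=-1823173041/16777216
(2,3): OLD=13058132887/134217728 → NEW=0, ERR=13058132887/134217728
(2,4): OLD=253834658631/1073741824 → NEW=255, ERR=-19969506489/1073741824
(2,5): OLD=6726990381165/34359738368 → NEW=255, ERR=-2034742902675/34359738368
(2,6): OLD=105735949525195/549755813888 → NEW=255, ERR=-34451783016245/549755813888
(3,0): OLD=1287329391/16777216 → NEW=0, ERR=1287329391/16777216
(3,1): OLD=15845783491/134217728 → NEW=0, ERR=15845783491/134217728
(3,2): OLD=161800721401/1073741824 → NEW=255, ERR=-112003443719/1073741824
(3,3): OLD=504607727167/4294967296 → NEW=0, ERR=504607727167/4294967296
(3,4): OLD=117409320796783/549755813888 → NEW=255, ERR=-22778411744657/549755813888
(3,5): OLD=674899416355261/4398046511104 → NEW=255, ERR=-446602443976259/4398046511104
(3,6): OLD=12053394338435683/70368744177664 → NEW=255, ERR=-5890635426868637/70368744177664
Row 0: ..#.###
Row 1: .#.#.##
Row 2: ..#.###
Row 3: ..#.###

Answer: ..#.###
.#.#.##
..#.###
..#.###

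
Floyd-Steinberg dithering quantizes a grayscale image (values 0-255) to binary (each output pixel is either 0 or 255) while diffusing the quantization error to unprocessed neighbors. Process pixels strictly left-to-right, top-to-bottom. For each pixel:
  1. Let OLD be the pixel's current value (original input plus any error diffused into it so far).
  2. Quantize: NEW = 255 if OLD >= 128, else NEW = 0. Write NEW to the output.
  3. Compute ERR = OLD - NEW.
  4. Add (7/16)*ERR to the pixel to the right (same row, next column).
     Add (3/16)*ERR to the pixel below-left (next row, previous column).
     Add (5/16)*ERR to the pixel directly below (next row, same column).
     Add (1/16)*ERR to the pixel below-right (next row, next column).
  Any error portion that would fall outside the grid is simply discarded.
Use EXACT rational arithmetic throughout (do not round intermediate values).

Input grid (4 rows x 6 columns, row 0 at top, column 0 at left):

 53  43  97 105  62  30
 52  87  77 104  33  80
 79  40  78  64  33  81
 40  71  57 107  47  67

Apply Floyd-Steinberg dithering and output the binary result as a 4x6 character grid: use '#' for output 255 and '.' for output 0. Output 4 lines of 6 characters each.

Answer: ...#..
.#...#
..#...
...#..

Derivation:
(0,0): OLD=53 → NEW=0, ERR=53
(0,1): OLD=1059/16 → NEW=0, ERR=1059/16
(0,2): OLD=32245/256 → NEW=0, ERR=32245/256
(0,3): OLD=655795/4096 → NEW=255, ERR=-388685/4096
(0,4): OLD=1342437/65536 → NEW=0, ERR=1342437/65536
(0,5): OLD=40854339/1048576 → NEW=0, ERR=40854339/1048576
(1,0): OLD=20729/256 → NEW=0, ERR=20729/256
(1,1): OLD=348239/2048 → NEW=255, ERR=-174001/2048
(1,2): OLD=4294907/65536 → NEW=0, ERR=4294907/65536
(1,3): OLD=30075871/262144 → NEW=0, ERR=30075871/262144
(1,4): OLD=1526227133/16777216 → NEW=0, ERR=1526227133/16777216
(1,5): OLD=35770437403/268435456 → NEW=255, ERR=-32680603877/268435456
(2,0): OLD=2895829/32768 → NEW=0, ERR=2895829/32768
(2,1): OLD=72835831/1048576 → NEW=0, ERR=72835831/1048576
(2,2): OLD=2433888165/16777216 → NEW=255, ERR=-1844301915/16777216
(2,3): OLD=9786106045/134217728 → NEW=0, ERR=9786106045/134217728
(2,4): OLD=333593456311/4294967296 → NEW=0, ERR=333593456311/4294967296
(2,5): OLD=5677697645681/68719476736 → NEW=0, ERR=5677697645681/68719476736
(3,0): OLD=1352928773/16777216 → NEW=0, ERR=1352928773/16777216
(3,1): OLD=15153021985/134217728 → NEW=0, ERR=15153021985/134217728
(3,2): OLD=96693474867/1073741824 → NEW=0, ERR=96693474867/1073741824
(3,3): OLD=12154817352921/68719476736 → NEW=255, ERR=-5368649214759/68719476736
(3,4): OLD=31413778869561/549755813888 → NEW=0, ERR=31413778869561/549755813888
(3,5): OLD=1079042552809911/8796093022208 → NEW=0, ERR=1079042552809911/8796093022208
Row 0: ...#..
Row 1: .#...#
Row 2: ..#...
Row 3: ...#..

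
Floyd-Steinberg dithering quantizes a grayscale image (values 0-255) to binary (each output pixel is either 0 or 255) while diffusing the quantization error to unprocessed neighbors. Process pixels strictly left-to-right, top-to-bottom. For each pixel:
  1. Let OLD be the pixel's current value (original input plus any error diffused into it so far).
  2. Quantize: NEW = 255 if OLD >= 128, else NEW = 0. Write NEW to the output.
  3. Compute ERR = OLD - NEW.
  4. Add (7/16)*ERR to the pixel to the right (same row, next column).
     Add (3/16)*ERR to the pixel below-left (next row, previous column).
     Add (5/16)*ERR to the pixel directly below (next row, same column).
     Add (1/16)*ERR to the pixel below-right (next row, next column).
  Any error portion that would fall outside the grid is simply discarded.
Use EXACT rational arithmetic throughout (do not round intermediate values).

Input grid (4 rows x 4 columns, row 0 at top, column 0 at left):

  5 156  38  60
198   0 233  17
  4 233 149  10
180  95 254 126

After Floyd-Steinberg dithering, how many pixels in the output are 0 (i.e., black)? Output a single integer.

(0,0): OLD=5 → NEW=0, ERR=5
(0,1): OLD=2531/16 → NEW=255, ERR=-1549/16
(0,2): OLD=-1115/256 → NEW=0, ERR=-1115/256
(0,3): OLD=237955/4096 → NEW=0, ERR=237955/4096
(1,0): OLD=46441/256 → NEW=255, ERR=-18839/256
(1,1): OLD=-128929/2048 → NEW=0, ERR=-128929/2048
(1,2): OLD=13693003/65536 → NEW=255, ERR=-3018677/65536
(1,3): OLD=15446013/1048576 → NEW=0, ERR=15446013/1048576
(2,0): OLD=-1009275/32768 → NEW=0, ERR=-1009275/32768
(2,1): OLD=195680903/1048576 → NEW=255, ERR=-71705977/1048576
(2,2): OLD=217086947/2097152 → NEW=0, ERR=217086947/2097152
(2,3): OLD=1913015415/33554432 → NEW=0, ERR=1913015415/33554432
(3,0): OLD=2643296949/16777216 → NEW=255, ERR=-1634893131/16777216
(3,1): OLD=13013976171/268435456 → NEW=0, ERR=13013976171/268435456
(3,2): OLD=1348510812309/4294967296 → NEW=255, ERR=253294151829/4294967296
(3,3): OLD=12100637064595/68719476736 → NEW=255, ERR=-5422829503085/68719476736
Output grid:
  Row 0: .#..  (3 black, running=3)
  Row 1: #.#.  (2 black, running=5)
  Row 2: .#..  (3 black, running=8)
  Row 3: #.##  (1 black, running=9)

Answer: 9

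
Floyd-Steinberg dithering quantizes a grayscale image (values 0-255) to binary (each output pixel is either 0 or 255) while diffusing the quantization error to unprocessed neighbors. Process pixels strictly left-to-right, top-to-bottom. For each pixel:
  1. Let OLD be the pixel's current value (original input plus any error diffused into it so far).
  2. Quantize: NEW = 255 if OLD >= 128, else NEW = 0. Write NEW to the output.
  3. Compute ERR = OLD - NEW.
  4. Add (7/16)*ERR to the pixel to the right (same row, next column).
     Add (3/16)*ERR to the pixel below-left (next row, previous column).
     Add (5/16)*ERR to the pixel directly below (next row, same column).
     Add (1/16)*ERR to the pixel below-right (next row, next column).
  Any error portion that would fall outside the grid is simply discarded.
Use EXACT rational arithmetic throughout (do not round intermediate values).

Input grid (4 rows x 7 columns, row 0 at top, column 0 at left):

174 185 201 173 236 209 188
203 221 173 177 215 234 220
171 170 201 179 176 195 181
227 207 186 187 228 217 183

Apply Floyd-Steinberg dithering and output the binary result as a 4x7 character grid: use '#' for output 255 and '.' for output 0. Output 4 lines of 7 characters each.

(0,0): OLD=174 → NEW=255, ERR=-81
(0,1): OLD=2393/16 → NEW=255, ERR=-1687/16
(0,2): OLD=39647/256 → NEW=255, ERR=-25633/256
(0,3): OLD=529177/4096 → NEW=255, ERR=-515303/4096
(0,4): OLD=11859375/65536 → NEW=255, ERR=-4852305/65536
(0,5): OLD=185186249/1048576 → NEW=255, ERR=-82200631/1048576
(0,6): OLD=2578712191/16777216 → NEW=255, ERR=-1699477889/16777216
(1,0): OLD=40427/256 → NEW=255, ERR=-24853/256
(1,1): OLD=249325/2048 → NEW=0, ERR=249325/2048
(1,2): OLD=10799857/65536 → NEW=255, ERR=-5911823/65536
(1,3): OLD=20467997/262144 → NEW=0, ERR=20467997/262144
(1,4): OLD=3413501495/16777216 → NEW=255, ERR=-864688585/16777216
(1,5): OLD=21922201191/134217728 → NEW=255, ERR=-12303319449/134217728
(1,6): OLD=307822370089/2147483648 → NEW=255, ERR=-239785960151/2147483648
(2,0): OLD=5357183/32768 → NEW=255, ERR=-2998657/32768
(2,1): OLD=152070885/1048576 → NEW=255, ERR=-115315995/1048576
(2,2): OLD=2465332975/16777216 → NEW=255, ERR=-1812857105/16777216
(2,3): OLD=18901106743/134217728 → NEW=255, ERR=-15324413897/134217728
(2,4): OLD=104834168743/1073741824 → NEW=0, ERR=104834168743/1073741824
(2,5): OLD=6353523768909/34359738368 → NEW=255, ERR=-2408209514931/34359738368
(2,6): OLD=60315809118187/549755813888 → NEW=0, ERR=60315809118187/549755813888
(3,0): OLD=2982694927/16777216 → NEW=255, ERR=-1295495153/16777216
(3,1): OLD=15149255011/134217728 → NEW=0, ERR=15149255011/134217728
(3,2): OLD=186114385177/1073741824 → NEW=255, ERR=-87689779943/1073741824
(3,3): OLD=546077543359/4294967296 → NEW=0, ERR=546077543359/4294967296
(3,4): OLD=161550456491023/549755813888 → NEW=255, ERR=21362723949583/549755813888
(3,5): OLD=1050128507011357/4398046511104 → NEW=255, ERR=-71373353320163/4398046511104
(3,6): OLD=14482248258087683/70368744177664 → NEW=255, ERR=-3461781507216637/70368744177664
Row 0: #######
Row 1: #.#.###
Row 2: ####.#.
Row 3: #.#.###

Answer: #######
#.#.###
####.#.
#.#.###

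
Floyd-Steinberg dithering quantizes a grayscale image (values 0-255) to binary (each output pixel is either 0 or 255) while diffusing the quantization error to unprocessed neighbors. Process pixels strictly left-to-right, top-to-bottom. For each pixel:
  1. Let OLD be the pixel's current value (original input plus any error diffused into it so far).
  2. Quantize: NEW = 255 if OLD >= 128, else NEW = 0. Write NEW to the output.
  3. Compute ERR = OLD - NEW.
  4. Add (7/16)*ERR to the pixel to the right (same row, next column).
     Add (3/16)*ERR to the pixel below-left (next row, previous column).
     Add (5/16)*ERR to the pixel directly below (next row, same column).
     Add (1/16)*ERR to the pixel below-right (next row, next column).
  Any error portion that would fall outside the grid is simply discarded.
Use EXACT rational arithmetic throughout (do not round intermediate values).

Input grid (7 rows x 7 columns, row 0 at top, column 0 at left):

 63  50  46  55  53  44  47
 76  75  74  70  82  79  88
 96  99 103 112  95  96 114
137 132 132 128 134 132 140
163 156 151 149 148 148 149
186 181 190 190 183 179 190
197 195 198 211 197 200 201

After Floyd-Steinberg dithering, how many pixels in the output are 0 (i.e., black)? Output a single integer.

Answer: 23

Derivation:
(0,0): OLD=63 → NEW=0, ERR=63
(0,1): OLD=1241/16 → NEW=0, ERR=1241/16
(0,2): OLD=20463/256 → NEW=0, ERR=20463/256
(0,3): OLD=368521/4096 → NEW=0, ERR=368521/4096
(0,4): OLD=6053055/65536 → NEW=0, ERR=6053055/65536
(0,5): OLD=88508729/1048576 → NEW=0, ERR=88508729/1048576
(0,6): OLD=1408090255/16777216 → NEW=0, ERR=1408090255/16777216
(1,0): OLD=28219/256 → NEW=0, ERR=28219/256
(1,1): OLD=340765/2048 → NEW=255, ERR=-181475/2048
(1,2): OLD=5369313/65536 → NEW=0, ERR=5369313/65536
(1,3): OLD=40966221/262144 → NEW=255, ERR=-25880499/262144
(1,4): OLD=1495189703/16777216 → NEW=0, ERR=1495189703/16777216
(1,5): OLD=22263640055/134217728 → NEW=255, ERR=-11961880585/134217728
(1,6): OLD=172898124441/2147483648 → NEW=0, ERR=172898124441/2147483648
(2,0): OLD=3730063/32768 → NEW=0, ERR=3730063/32768
(2,1): OLD=150325909/1048576 → NEW=255, ERR=-117060971/1048576
(2,2): OLD=934690303/16777216 → NEW=0, ERR=934690303/16777216
(2,3): OLD=17092978375/134217728 → NEW=0, ERR=17092978375/134217728
(2,4): OLD=167166463031/1073741824 → NEW=255, ERR=-106637702089/1073741824
(2,5): OLD=1558735262589/34359738368 → NEW=0, ERR=1558735262589/34359738368
(2,6): OLD=84352918146875/549755813888 → NEW=255, ERR=-55834814394565/549755813888
(3,0): OLD=2544105759/16777216 → NEW=255, ERR=-1734084321/16777216
(3,1): OLD=9321937715/134217728 → NEW=0, ERR=9321937715/134217728
(3,2): OLD=211202074249/1073741824 → NEW=255, ERR=-62602090871/1073741824
(3,3): OLD=546108706895/4294967296 → NEW=0, ERR=546108706895/4294967296
(3,4): OLD=96239342564639/549755813888 → NEW=255, ERR=-43948389976801/549755813888
(3,5): OLD=378020711723853/4398046511104 → NEW=0, ERR=378020711723853/4398046511104
(3,6): OLD=10463894704768723/70368744177664 → NEW=255, ERR=-7480135060535597/70368744177664
(4,0): OLD=308642274929/2147483648 → NEW=255, ERR=-238966055311/2147483648
(4,1): OLD=3835536477117/34359738368 → NEW=0, ERR=3835536477117/34359738368
(4,2): OLD=115338573718067/549755813888 → NEW=255, ERR=-24849158823373/549755813888
(4,3): OLD=661142940250913/4398046511104 → NEW=255, ERR=-460358920080607/4398046511104
(4,4): OLD=3563701774845011/35184372088832 → NEW=0, ERR=3563701774845011/35184372088832
(4,5): OLD=218700868899809427/1125899906842624 → NEW=255, ERR=-68403607345059693/1125899906842624
(4,6): OLD=1703682623855856373/18014398509481984 → NEW=0, ERR=1703682623855856373/18014398509481984
(5,0): OLD=94643906389639/549755813888 → NEW=255, ERR=-45543826151801/549755813888
(5,1): OLD=722203092748333/4398046511104 → NEW=255, ERR=-399298767583187/4398046511104
(5,2): OLD=4345437788284043/35184372088832 → NEW=0, ERR=4345437788284043/35184372088832
(5,3): OLD=64032479012326231/281474976710656 → NEW=255, ERR=-7743640048891049/281474976710656
(5,4): OLD=3326942584265640989/18014398509481984 → NEW=255, ERR=-1266729035652264931/18014398509481984
(5,5): OLD=22094754337136993485/144115188075855872 → NEW=255, ERR=-14654618622206253875/144115188075855872
(5,6): OLD=394919484609224687971/2305843009213693952 → NEW=255, ERR=-193070482740267269789/2305843009213693952
(6,0): OLD=10842993254178207/70368744177664 → NEW=255, ERR=-7101036511126113/70368744177664
(6,1): OLD=158142341832047659/1125899906842624 → NEW=255, ERR=-128962134412821461/1125899906842624
(6,2): OLD=3164241845025141025/18014398509481984 → NEW=255, ERR=-1429429774892764895/18014398509481984
(6,3): OLD=23378656584380661631/144115188075855872 → NEW=255, ERR=-13370716374962585729/144115188075855872
(6,4): OLD=32757287149077254061/288230376151711744 → NEW=0, ERR=32757287149077254061/288230376151711744
(6,5): OLD=7299383455271354843281/36893488147419103232 → NEW=255, ERR=-2108456022320516480879/36893488147419103232
(6,6): OLD=84693044739350038052839/590295810358705651712 → NEW=255, ERR=-65832386902119903133721/590295810358705651712
Output grid:
  Row 0: .......  (7 black, running=7)
  Row 1: .#.#.#.  (4 black, running=11)
  Row 2: .#..#.#  (4 black, running=15)
  Row 3: #.#.#.#  (3 black, running=18)
  Row 4: #.##.#.  (3 black, running=21)
  Row 5: ##.####  (1 black, running=22)
  Row 6: ####.##  (1 black, running=23)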